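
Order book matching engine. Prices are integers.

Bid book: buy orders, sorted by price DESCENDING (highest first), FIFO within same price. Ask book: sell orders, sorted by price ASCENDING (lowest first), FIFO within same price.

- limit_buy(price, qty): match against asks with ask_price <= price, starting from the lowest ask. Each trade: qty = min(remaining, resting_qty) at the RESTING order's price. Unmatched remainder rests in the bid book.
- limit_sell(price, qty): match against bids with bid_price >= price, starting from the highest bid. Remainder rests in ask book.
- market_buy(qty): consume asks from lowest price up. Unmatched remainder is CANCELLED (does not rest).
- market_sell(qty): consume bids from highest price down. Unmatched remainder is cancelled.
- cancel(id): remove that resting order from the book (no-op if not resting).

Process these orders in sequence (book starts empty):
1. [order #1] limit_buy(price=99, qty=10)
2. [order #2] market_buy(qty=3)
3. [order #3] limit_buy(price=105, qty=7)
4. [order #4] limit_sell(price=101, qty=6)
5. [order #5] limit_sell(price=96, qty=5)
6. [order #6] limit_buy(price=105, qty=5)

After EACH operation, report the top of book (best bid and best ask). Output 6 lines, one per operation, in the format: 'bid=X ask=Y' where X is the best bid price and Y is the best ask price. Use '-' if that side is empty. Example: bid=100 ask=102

Answer: bid=99 ask=-
bid=99 ask=-
bid=105 ask=-
bid=105 ask=-
bid=99 ask=-
bid=105 ask=-

Derivation:
After op 1 [order #1] limit_buy(price=99, qty=10): fills=none; bids=[#1:10@99] asks=[-]
After op 2 [order #2] market_buy(qty=3): fills=none; bids=[#1:10@99] asks=[-]
After op 3 [order #3] limit_buy(price=105, qty=7): fills=none; bids=[#3:7@105 #1:10@99] asks=[-]
After op 4 [order #4] limit_sell(price=101, qty=6): fills=#3x#4:6@105; bids=[#3:1@105 #1:10@99] asks=[-]
After op 5 [order #5] limit_sell(price=96, qty=5): fills=#3x#5:1@105 #1x#5:4@99; bids=[#1:6@99] asks=[-]
After op 6 [order #6] limit_buy(price=105, qty=5): fills=none; bids=[#6:5@105 #1:6@99] asks=[-]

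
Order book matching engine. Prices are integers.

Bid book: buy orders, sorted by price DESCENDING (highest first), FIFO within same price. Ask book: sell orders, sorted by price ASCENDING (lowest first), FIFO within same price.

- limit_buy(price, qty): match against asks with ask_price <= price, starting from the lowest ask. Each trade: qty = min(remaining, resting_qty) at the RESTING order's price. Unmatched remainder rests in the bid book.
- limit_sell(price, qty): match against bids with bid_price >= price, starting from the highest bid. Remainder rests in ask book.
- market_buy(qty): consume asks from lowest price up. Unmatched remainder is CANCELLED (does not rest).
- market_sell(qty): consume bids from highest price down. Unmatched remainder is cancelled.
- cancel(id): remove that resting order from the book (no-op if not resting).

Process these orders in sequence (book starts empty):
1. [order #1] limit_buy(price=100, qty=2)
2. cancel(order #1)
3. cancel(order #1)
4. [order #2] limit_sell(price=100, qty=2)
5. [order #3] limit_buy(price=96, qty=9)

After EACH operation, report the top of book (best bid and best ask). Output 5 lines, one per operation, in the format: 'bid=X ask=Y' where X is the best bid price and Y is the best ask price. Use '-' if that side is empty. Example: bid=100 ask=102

After op 1 [order #1] limit_buy(price=100, qty=2): fills=none; bids=[#1:2@100] asks=[-]
After op 2 cancel(order #1): fills=none; bids=[-] asks=[-]
After op 3 cancel(order #1): fills=none; bids=[-] asks=[-]
After op 4 [order #2] limit_sell(price=100, qty=2): fills=none; bids=[-] asks=[#2:2@100]
After op 5 [order #3] limit_buy(price=96, qty=9): fills=none; bids=[#3:9@96] asks=[#2:2@100]

Answer: bid=100 ask=-
bid=- ask=-
bid=- ask=-
bid=- ask=100
bid=96 ask=100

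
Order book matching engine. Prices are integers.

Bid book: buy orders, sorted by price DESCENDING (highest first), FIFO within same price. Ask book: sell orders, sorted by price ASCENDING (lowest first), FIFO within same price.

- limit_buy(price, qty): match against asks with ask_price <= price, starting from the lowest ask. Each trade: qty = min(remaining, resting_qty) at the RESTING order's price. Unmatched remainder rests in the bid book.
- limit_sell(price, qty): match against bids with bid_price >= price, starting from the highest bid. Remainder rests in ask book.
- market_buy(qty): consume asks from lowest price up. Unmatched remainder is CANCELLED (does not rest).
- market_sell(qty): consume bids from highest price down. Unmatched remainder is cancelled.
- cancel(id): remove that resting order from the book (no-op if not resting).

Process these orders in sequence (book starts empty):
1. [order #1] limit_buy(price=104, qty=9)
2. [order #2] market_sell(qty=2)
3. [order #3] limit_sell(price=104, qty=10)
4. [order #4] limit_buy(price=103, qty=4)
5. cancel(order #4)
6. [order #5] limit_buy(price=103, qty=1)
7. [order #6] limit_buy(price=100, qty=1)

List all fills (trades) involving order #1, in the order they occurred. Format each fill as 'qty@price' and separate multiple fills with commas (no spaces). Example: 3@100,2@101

Answer: 2@104,7@104

Derivation:
After op 1 [order #1] limit_buy(price=104, qty=9): fills=none; bids=[#1:9@104] asks=[-]
After op 2 [order #2] market_sell(qty=2): fills=#1x#2:2@104; bids=[#1:7@104] asks=[-]
After op 3 [order #3] limit_sell(price=104, qty=10): fills=#1x#3:7@104; bids=[-] asks=[#3:3@104]
After op 4 [order #4] limit_buy(price=103, qty=4): fills=none; bids=[#4:4@103] asks=[#3:3@104]
After op 5 cancel(order #4): fills=none; bids=[-] asks=[#3:3@104]
After op 6 [order #5] limit_buy(price=103, qty=1): fills=none; bids=[#5:1@103] asks=[#3:3@104]
After op 7 [order #6] limit_buy(price=100, qty=1): fills=none; bids=[#5:1@103 #6:1@100] asks=[#3:3@104]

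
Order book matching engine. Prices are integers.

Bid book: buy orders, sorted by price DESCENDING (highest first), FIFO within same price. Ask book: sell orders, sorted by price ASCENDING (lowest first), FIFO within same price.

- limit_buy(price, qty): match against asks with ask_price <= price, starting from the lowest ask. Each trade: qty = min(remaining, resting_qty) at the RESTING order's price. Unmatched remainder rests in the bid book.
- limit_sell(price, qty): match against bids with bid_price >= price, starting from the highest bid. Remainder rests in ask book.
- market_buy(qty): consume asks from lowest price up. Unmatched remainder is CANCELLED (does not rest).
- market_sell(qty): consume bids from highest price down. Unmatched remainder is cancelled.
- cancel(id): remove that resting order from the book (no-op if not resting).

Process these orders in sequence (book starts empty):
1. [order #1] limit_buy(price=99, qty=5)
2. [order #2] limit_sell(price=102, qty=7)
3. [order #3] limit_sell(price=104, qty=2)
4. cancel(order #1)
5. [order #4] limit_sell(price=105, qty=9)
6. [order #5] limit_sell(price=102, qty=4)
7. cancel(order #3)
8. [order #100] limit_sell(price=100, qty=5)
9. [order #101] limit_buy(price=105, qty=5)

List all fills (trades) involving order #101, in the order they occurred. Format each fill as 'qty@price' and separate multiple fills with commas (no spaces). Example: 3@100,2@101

Answer: 5@100

Derivation:
After op 1 [order #1] limit_buy(price=99, qty=5): fills=none; bids=[#1:5@99] asks=[-]
After op 2 [order #2] limit_sell(price=102, qty=7): fills=none; bids=[#1:5@99] asks=[#2:7@102]
After op 3 [order #3] limit_sell(price=104, qty=2): fills=none; bids=[#1:5@99] asks=[#2:7@102 #3:2@104]
After op 4 cancel(order #1): fills=none; bids=[-] asks=[#2:7@102 #3:2@104]
After op 5 [order #4] limit_sell(price=105, qty=9): fills=none; bids=[-] asks=[#2:7@102 #3:2@104 #4:9@105]
After op 6 [order #5] limit_sell(price=102, qty=4): fills=none; bids=[-] asks=[#2:7@102 #5:4@102 #3:2@104 #4:9@105]
After op 7 cancel(order #3): fills=none; bids=[-] asks=[#2:7@102 #5:4@102 #4:9@105]
After op 8 [order #100] limit_sell(price=100, qty=5): fills=none; bids=[-] asks=[#100:5@100 #2:7@102 #5:4@102 #4:9@105]
After op 9 [order #101] limit_buy(price=105, qty=5): fills=#101x#100:5@100; bids=[-] asks=[#2:7@102 #5:4@102 #4:9@105]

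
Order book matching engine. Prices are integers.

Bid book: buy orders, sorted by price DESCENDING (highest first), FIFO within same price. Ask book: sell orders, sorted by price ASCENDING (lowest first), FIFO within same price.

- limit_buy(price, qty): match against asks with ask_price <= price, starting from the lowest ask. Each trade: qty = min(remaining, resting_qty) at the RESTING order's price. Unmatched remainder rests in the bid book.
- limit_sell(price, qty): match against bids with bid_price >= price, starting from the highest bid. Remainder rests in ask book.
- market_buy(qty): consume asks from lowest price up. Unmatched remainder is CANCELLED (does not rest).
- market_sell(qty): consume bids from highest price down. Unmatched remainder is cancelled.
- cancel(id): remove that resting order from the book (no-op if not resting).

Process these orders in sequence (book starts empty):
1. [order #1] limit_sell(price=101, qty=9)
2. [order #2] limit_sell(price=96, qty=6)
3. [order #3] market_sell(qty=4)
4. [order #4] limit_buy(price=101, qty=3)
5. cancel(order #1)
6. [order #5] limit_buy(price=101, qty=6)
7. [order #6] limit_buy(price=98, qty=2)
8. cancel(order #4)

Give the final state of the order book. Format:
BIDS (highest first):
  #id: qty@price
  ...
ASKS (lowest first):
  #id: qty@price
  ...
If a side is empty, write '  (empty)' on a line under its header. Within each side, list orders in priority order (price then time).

Answer: BIDS (highest first):
  #5: 3@101
  #6: 2@98
ASKS (lowest first):
  (empty)

Derivation:
After op 1 [order #1] limit_sell(price=101, qty=9): fills=none; bids=[-] asks=[#1:9@101]
After op 2 [order #2] limit_sell(price=96, qty=6): fills=none; bids=[-] asks=[#2:6@96 #1:9@101]
After op 3 [order #3] market_sell(qty=4): fills=none; bids=[-] asks=[#2:6@96 #1:9@101]
After op 4 [order #4] limit_buy(price=101, qty=3): fills=#4x#2:3@96; bids=[-] asks=[#2:3@96 #1:9@101]
After op 5 cancel(order #1): fills=none; bids=[-] asks=[#2:3@96]
After op 6 [order #5] limit_buy(price=101, qty=6): fills=#5x#2:3@96; bids=[#5:3@101] asks=[-]
After op 7 [order #6] limit_buy(price=98, qty=2): fills=none; bids=[#5:3@101 #6:2@98] asks=[-]
After op 8 cancel(order #4): fills=none; bids=[#5:3@101 #6:2@98] asks=[-]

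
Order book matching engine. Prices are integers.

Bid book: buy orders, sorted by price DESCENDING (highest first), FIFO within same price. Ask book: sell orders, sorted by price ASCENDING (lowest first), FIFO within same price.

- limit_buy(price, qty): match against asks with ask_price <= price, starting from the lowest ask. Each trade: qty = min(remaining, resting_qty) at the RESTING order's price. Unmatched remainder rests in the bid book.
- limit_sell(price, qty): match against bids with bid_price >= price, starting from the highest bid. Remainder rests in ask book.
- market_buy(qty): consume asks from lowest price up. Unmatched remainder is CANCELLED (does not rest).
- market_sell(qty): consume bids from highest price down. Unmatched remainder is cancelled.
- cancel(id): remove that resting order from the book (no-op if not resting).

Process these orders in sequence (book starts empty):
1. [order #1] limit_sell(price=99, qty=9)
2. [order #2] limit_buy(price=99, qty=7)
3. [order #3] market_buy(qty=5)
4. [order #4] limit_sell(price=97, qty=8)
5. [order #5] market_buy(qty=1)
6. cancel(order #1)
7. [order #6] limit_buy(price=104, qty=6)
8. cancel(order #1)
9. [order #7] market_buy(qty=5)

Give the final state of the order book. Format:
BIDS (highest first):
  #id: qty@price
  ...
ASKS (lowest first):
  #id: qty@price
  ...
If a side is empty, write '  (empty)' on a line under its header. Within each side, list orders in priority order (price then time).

Answer: BIDS (highest first):
  (empty)
ASKS (lowest first):
  (empty)

Derivation:
After op 1 [order #1] limit_sell(price=99, qty=9): fills=none; bids=[-] asks=[#1:9@99]
After op 2 [order #2] limit_buy(price=99, qty=7): fills=#2x#1:7@99; bids=[-] asks=[#1:2@99]
After op 3 [order #3] market_buy(qty=5): fills=#3x#1:2@99; bids=[-] asks=[-]
After op 4 [order #4] limit_sell(price=97, qty=8): fills=none; bids=[-] asks=[#4:8@97]
After op 5 [order #5] market_buy(qty=1): fills=#5x#4:1@97; bids=[-] asks=[#4:7@97]
After op 6 cancel(order #1): fills=none; bids=[-] asks=[#4:7@97]
After op 7 [order #6] limit_buy(price=104, qty=6): fills=#6x#4:6@97; bids=[-] asks=[#4:1@97]
After op 8 cancel(order #1): fills=none; bids=[-] asks=[#4:1@97]
After op 9 [order #7] market_buy(qty=5): fills=#7x#4:1@97; bids=[-] asks=[-]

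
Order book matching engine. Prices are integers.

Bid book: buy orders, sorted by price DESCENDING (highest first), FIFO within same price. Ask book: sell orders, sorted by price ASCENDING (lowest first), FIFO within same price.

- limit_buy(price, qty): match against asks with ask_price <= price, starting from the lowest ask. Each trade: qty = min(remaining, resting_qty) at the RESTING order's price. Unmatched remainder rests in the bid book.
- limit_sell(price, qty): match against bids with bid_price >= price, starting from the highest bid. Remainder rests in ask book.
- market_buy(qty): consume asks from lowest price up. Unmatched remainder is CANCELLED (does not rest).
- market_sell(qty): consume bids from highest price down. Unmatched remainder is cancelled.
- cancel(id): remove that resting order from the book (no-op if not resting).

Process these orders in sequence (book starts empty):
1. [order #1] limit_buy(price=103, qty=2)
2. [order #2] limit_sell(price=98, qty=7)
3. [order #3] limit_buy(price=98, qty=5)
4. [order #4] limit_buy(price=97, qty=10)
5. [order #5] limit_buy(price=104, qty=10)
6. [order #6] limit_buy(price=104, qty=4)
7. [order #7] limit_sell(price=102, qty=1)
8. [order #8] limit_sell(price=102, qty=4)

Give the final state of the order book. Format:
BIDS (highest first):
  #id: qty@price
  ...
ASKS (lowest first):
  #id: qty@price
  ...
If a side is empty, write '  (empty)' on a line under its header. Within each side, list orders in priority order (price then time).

After op 1 [order #1] limit_buy(price=103, qty=2): fills=none; bids=[#1:2@103] asks=[-]
After op 2 [order #2] limit_sell(price=98, qty=7): fills=#1x#2:2@103; bids=[-] asks=[#2:5@98]
After op 3 [order #3] limit_buy(price=98, qty=5): fills=#3x#2:5@98; bids=[-] asks=[-]
After op 4 [order #4] limit_buy(price=97, qty=10): fills=none; bids=[#4:10@97] asks=[-]
After op 5 [order #5] limit_buy(price=104, qty=10): fills=none; bids=[#5:10@104 #4:10@97] asks=[-]
After op 6 [order #6] limit_buy(price=104, qty=4): fills=none; bids=[#5:10@104 #6:4@104 #4:10@97] asks=[-]
After op 7 [order #7] limit_sell(price=102, qty=1): fills=#5x#7:1@104; bids=[#5:9@104 #6:4@104 #4:10@97] asks=[-]
After op 8 [order #8] limit_sell(price=102, qty=4): fills=#5x#8:4@104; bids=[#5:5@104 #6:4@104 #4:10@97] asks=[-]

Answer: BIDS (highest first):
  #5: 5@104
  #6: 4@104
  #4: 10@97
ASKS (lowest first):
  (empty)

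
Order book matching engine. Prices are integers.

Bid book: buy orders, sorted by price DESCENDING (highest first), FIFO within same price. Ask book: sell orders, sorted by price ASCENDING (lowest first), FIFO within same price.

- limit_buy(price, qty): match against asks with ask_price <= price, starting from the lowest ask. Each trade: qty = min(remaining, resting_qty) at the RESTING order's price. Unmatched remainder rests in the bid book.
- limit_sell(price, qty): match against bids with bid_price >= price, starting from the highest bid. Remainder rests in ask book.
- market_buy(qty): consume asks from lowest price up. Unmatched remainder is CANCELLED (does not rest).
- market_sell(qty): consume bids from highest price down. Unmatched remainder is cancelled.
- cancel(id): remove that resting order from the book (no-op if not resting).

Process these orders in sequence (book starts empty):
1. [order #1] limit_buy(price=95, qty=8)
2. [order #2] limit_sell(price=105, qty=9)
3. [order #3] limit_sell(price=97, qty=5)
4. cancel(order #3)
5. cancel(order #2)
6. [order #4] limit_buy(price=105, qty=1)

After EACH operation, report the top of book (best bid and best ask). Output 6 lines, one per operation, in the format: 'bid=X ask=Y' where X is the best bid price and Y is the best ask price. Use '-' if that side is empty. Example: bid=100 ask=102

After op 1 [order #1] limit_buy(price=95, qty=8): fills=none; bids=[#1:8@95] asks=[-]
After op 2 [order #2] limit_sell(price=105, qty=9): fills=none; bids=[#1:8@95] asks=[#2:9@105]
After op 3 [order #3] limit_sell(price=97, qty=5): fills=none; bids=[#1:8@95] asks=[#3:5@97 #2:9@105]
After op 4 cancel(order #3): fills=none; bids=[#1:8@95] asks=[#2:9@105]
After op 5 cancel(order #2): fills=none; bids=[#1:8@95] asks=[-]
After op 6 [order #4] limit_buy(price=105, qty=1): fills=none; bids=[#4:1@105 #1:8@95] asks=[-]

Answer: bid=95 ask=-
bid=95 ask=105
bid=95 ask=97
bid=95 ask=105
bid=95 ask=-
bid=105 ask=-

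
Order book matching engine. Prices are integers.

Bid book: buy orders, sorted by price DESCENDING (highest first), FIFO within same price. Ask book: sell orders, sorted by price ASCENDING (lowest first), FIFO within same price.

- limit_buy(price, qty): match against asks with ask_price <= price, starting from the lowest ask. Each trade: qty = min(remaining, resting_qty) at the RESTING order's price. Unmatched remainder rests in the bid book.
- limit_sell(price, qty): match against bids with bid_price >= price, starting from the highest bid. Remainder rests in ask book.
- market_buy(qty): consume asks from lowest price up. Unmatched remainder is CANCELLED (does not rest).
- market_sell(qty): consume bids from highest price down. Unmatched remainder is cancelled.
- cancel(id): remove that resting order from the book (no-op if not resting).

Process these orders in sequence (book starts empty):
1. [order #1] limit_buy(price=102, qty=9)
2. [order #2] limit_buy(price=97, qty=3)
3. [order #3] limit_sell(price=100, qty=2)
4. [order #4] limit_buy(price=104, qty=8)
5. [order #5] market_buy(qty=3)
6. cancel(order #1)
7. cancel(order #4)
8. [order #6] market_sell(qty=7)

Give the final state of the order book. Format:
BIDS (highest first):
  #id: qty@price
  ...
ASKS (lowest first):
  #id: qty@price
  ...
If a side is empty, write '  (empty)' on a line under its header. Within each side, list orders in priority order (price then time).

Answer: BIDS (highest first):
  (empty)
ASKS (lowest first):
  (empty)

Derivation:
After op 1 [order #1] limit_buy(price=102, qty=9): fills=none; bids=[#1:9@102] asks=[-]
After op 2 [order #2] limit_buy(price=97, qty=3): fills=none; bids=[#1:9@102 #2:3@97] asks=[-]
After op 3 [order #3] limit_sell(price=100, qty=2): fills=#1x#3:2@102; bids=[#1:7@102 #2:3@97] asks=[-]
After op 4 [order #4] limit_buy(price=104, qty=8): fills=none; bids=[#4:8@104 #1:7@102 #2:3@97] asks=[-]
After op 5 [order #5] market_buy(qty=3): fills=none; bids=[#4:8@104 #1:7@102 #2:3@97] asks=[-]
After op 6 cancel(order #1): fills=none; bids=[#4:8@104 #2:3@97] asks=[-]
After op 7 cancel(order #4): fills=none; bids=[#2:3@97] asks=[-]
After op 8 [order #6] market_sell(qty=7): fills=#2x#6:3@97; bids=[-] asks=[-]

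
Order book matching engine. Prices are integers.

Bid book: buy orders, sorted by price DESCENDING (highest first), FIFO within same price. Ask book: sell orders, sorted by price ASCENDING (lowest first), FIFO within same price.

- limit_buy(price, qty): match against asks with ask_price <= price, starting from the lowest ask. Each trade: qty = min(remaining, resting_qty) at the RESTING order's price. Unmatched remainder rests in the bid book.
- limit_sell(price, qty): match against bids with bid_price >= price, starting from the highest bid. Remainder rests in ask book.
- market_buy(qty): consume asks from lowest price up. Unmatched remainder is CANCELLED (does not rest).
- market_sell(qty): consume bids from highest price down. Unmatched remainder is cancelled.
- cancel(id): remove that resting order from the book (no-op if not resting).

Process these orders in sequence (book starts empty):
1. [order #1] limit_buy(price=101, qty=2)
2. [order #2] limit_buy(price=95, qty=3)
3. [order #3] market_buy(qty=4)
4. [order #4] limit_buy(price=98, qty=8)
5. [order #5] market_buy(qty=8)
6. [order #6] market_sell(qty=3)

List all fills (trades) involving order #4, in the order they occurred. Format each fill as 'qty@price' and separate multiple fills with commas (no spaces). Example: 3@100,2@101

After op 1 [order #1] limit_buy(price=101, qty=2): fills=none; bids=[#1:2@101] asks=[-]
After op 2 [order #2] limit_buy(price=95, qty=3): fills=none; bids=[#1:2@101 #2:3@95] asks=[-]
After op 3 [order #3] market_buy(qty=4): fills=none; bids=[#1:2@101 #2:3@95] asks=[-]
After op 4 [order #4] limit_buy(price=98, qty=8): fills=none; bids=[#1:2@101 #4:8@98 #2:3@95] asks=[-]
After op 5 [order #5] market_buy(qty=8): fills=none; bids=[#1:2@101 #4:8@98 #2:3@95] asks=[-]
After op 6 [order #6] market_sell(qty=3): fills=#1x#6:2@101 #4x#6:1@98; bids=[#4:7@98 #2:3@95] asks=[-]

Answer: 1@98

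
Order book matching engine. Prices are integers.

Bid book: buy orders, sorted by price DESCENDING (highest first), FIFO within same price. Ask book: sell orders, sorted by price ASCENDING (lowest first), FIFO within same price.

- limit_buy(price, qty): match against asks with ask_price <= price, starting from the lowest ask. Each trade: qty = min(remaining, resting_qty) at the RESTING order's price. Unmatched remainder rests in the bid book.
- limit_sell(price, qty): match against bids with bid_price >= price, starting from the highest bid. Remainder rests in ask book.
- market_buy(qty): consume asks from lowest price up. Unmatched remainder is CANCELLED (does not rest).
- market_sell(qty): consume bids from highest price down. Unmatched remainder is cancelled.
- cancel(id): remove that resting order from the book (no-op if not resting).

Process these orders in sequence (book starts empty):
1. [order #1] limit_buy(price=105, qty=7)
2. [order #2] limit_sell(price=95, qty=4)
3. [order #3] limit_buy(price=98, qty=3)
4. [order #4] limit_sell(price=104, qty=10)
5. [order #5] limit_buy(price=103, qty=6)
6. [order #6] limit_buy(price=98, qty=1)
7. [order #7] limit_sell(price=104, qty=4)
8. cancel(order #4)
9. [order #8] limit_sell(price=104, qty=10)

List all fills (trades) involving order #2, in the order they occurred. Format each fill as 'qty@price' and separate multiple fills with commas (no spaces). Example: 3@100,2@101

After op 1 [order #1] limit_buy(price=105, qty=7): fills=none; bids=[#1:7@105] asks=[-]
After op 2 [order #2] limit_sell(price=95, qty=4): fills=#1x#2:4@105; bids=[#1:3@105] asks=[-]
After op 3 [order #3] limit_buy(price=98, qty=3): fills=none; bids=[#1:3@105 #3:3@98] asks=[-]
After op 4 [order #4] limit_sell(price=104, qty=10): fills=#1x#4:3@105; bids=[#3:3@98] asks=[#4:7@104]
After op 5 [order #5] limit_buy(price=103, qty=6): fills=none; bids=[#5:6@103 #3:3@98] asks=[#4:7@104]
After op 6 [order #6] limit_buy(price=98, qty=1): fills=none; bids=[#5:6@103 #3:3@98 #6:1@98] asks=[#4:7@104]
After op 7 [order #7] limit_sell(price=104, qty=4): fills=none; bids=[#5:6@103 #3:3@98 #6:1@98] asks=[#4:7@104 #7:4@104]
After op 8 cancel(order #4): fills=none; bids=[#5:6@103 #3:3@98 #6:1@98] asks=[#7:4@104]
After op 9 [order #8] limit_sell(price=104, qty=10): fills=none; bids=[#5:6@103 #3:3@98 #6:1@98] asks=[#7:4@104 #8:10@104]

Answer: 4@105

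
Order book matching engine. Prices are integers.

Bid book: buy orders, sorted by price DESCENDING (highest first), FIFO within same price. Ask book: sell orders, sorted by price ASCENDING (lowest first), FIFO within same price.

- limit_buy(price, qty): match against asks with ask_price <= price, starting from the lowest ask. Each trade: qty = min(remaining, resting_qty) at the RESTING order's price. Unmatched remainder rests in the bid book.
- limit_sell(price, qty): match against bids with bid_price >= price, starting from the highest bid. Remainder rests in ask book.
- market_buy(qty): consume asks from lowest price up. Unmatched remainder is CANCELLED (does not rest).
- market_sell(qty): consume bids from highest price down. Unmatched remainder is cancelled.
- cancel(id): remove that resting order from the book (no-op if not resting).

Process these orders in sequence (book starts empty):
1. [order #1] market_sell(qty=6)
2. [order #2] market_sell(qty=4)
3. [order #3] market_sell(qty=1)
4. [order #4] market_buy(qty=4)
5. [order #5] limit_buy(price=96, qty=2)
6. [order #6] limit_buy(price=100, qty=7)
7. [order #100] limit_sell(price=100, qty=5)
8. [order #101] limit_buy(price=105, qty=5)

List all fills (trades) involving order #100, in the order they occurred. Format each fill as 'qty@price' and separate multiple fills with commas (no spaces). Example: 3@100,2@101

After op 1 [order #1] market_sell(qty=6): fills=none; bids=[-] asks=[-]
After op 2 [order #2] market_sell(qty=4): fills=none; bids=[-] asks=[-]
After op 3 [order #3] market_sell(qty=1): fills=none; bids=[-] asks=[-]
After op 4 [order #4] market_buy(qty=4): fills=none; bids=[-] asks=[-]
After op 5 [order #5] limit_buy(price=96, qty=2): fills=none; bids=[#5:2@96] asks=[-]
After op 6 [order #6] limit_buy(price=100, qty=7): fills=none; bids=[#6:7@100 #5:2@96] asks=[-]
After op 7 [order #100] limit_sell(price=100, qty=5): fills=#6x#100:5@100; bids=[#6:2@100 #5:2@96] asks=[-]
After op 8 [order #101] limit_buy(price=105, qty=5): fills=none; bids=[#101:5@105 #6:2@100 #5:2@96] asks=[-]

Answer: 5@100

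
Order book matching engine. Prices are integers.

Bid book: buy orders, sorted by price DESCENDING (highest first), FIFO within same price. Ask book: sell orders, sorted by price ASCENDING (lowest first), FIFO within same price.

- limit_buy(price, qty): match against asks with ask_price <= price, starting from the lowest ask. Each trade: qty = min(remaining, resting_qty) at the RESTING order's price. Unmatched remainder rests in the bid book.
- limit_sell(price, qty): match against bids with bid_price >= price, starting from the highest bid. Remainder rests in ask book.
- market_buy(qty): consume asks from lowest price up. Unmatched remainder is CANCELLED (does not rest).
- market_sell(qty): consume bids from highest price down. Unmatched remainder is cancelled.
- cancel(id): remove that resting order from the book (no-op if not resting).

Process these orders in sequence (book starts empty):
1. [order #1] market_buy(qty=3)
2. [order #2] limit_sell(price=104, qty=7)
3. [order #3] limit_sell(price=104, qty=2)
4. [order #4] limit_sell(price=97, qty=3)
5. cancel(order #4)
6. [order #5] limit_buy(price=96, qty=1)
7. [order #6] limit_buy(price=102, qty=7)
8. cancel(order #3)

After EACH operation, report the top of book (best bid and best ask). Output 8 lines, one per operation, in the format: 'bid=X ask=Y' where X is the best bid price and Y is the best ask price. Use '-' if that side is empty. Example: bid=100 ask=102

Answer: bid=- ask=-
bid=- ask=104
bid=- ask=104
bid=- ask=97
bid=- ask=104
bid=96 ask=104
bid=102 ask=104
bid=102 ask=104

Derivation:
After op 1 [order #1] market_buy(qty=3): fills=none; bids=[-] asks=[-]
After op 2 [order #2] limit_sell(price=104, qty=7): fills=none; bids=[-] asks=[#2:7@104]
After op 3 [order #3] limit_sell(price=104, qty=2): fills=none; bids=[-] asks=[#2:7@104 #3:2@104]
After op 4 [order #4] limit_sell(price=97, qty=3): fills=none; bids=[-] asks=[#4:3@97 #2:7@104 #3:2@104]
After op 5 cancel(order #4): fills=none; bids=[-] asks=[#2:7@104 #3:2@104]
After op 6 [order #5] limit_buy(price=96, qty=1): fills=none; bids=[#5:1@96] asks=[#2:7@104 #3:2@104]
After op 7 [order #6] limit_buy(price=102, qty=7): fills=none; bids=[#6:7@102 #5:1@96] asks=[#2:7@104 #3:2@104]
After op 8 cancel(order #3): fills=none; bids=[#6:7@102 #5:1@96] asks=[#2:7@104]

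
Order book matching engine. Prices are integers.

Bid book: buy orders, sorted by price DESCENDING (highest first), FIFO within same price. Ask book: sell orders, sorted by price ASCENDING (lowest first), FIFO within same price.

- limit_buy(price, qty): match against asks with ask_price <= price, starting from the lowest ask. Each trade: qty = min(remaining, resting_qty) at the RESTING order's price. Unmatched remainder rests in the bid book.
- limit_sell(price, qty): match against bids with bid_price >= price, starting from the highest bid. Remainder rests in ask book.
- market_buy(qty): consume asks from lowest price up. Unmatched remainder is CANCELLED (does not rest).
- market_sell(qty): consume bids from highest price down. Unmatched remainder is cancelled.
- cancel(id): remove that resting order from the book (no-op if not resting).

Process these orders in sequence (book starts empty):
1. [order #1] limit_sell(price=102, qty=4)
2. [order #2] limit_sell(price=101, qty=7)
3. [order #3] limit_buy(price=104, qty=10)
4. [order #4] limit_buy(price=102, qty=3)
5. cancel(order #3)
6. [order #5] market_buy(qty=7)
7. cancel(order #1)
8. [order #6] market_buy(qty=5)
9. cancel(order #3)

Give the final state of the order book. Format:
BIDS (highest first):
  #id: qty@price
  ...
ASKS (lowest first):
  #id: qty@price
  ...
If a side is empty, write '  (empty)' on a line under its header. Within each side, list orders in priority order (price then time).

Answer: BIDS (highest first):
  #4: 2@102
ASKS (lowest first):
  (empty)

Derivation:
After op 1 [order #1] limit_sell(price=102, qty=4): fills=none; bids=[-] asks=[#1:4@102]
After op 2 [order #2] limit_sell(price=101, qty=7): fills=none; bids=[-] asks=[#2:7@101 #1:4@102]
After op 3 [order #3] limit_buy(price=104, qty=10): fills=#3x#2:7@101 #3x#1:3@102; bids=[-] asks=[#1:1@102]
After op 4 [order #4] limit_buy(price=102, qty=3): fills=#4x#1:1@102; bids=[#4:2@102] asks=[-]
After op 5 cancel(order #3): fills=none; bids=[#4:2@102] asks=[-]
After op 6 [order #5] market_buy(qty=7): fills=none; bids=[#4:2@102] asks=[-]
After op 7 cancel(order #1): fills=none; bids=[#4:2@102] asks=[-]
After op 8 [order #6] market_buy(qty=5): fills=none; bids=[#4:2@102] asks=[-]
After op 9 cancel(order #3): fills=none; bids=[#4:2@102] asks=[-]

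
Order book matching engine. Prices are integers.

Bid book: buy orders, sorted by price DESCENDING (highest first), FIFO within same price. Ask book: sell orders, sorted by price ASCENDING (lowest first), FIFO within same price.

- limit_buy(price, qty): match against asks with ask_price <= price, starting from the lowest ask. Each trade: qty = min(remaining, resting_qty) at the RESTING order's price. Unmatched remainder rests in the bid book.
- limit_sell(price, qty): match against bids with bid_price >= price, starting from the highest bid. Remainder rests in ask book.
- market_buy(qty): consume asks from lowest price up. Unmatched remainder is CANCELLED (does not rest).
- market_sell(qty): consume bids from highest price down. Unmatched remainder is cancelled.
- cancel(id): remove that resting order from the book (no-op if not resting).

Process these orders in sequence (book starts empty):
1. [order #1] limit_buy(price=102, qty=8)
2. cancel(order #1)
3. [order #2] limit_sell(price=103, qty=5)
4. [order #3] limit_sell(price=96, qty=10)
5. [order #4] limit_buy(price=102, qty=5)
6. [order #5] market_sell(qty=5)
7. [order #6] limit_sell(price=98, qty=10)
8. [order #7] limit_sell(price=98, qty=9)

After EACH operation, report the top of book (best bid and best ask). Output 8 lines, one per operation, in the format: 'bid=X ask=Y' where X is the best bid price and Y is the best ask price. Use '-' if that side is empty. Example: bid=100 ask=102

After op 1 [order #1] limit_buy(price=102, qty=8): fills=none; bids=[#1:8@102] asks=[-]
After op 2 cancel(order #1): fills=none; bids=[-] asks=[-]
After op 3 [order #2] limit_sell(price=103, qty=5): fills=none; bids=[-] asks=[#2:5@103]
After op 4 [order #3] limit_sell(price=96, qty=10): fills=none; bids=[-] asks=[#3:10@96 #2:5@103]
After op 5 [order #4] limit_buy(price=102, qty=5): fills=#4x#3:5@96; bids=[-] asks=[#3:5@96 #2:5@103]
After op 6 [order #5] market_sell(qty=5): fills=none; bids=[-] asks=[#3:5@96 #2:5@103]
After op 7 [order #6] limit_sell(price=98, qty=10): fills=none; bids=[-] asks=[#3:5@96 #6:10@98 #2:5@103]
After op 8 [order #7] limit_sell(price=98, qty=9): fills=none; bids=[-] asks=[#3:5@96 #6:10@98 #7:9@98 #2:5@103]

Answer: bid=102 ask=-
bid=- ask=-
bid=- ask=103
bid=- ask=96
bid=- ask=96
bid=- ask=96
bid=- ask=96
bid=- ask=96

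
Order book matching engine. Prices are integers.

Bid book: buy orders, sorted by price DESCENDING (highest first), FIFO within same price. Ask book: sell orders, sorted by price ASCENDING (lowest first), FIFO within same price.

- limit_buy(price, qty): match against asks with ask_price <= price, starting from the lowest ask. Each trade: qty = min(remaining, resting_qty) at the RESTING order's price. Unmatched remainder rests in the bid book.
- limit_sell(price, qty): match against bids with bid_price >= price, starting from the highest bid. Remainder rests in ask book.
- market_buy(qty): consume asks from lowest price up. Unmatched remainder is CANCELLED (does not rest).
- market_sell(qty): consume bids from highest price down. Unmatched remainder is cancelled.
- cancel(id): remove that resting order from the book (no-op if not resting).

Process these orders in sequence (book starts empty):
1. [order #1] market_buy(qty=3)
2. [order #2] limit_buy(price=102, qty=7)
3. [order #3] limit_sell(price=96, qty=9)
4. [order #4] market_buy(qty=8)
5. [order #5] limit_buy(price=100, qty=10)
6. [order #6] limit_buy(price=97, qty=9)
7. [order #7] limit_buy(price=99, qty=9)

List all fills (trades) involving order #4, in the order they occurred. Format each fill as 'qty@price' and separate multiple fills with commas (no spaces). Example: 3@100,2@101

Answer: 2@96

Derivation:
After op 1 [order #1] market_buy(qty=3): fills=none; bids=[-] asks=[-]
After op 2 [order #2] limit_buy(price=102, qty=7): fills=none; bids=[#2:7@102] asks=[-]
After op 3 [order #3] limit_sell(price=96, qty=9): fills=#2x#3:7@102; bids=[-] asks=[#3:2@96]
After op 4 [order #4] market_buy(qty=8): fills=#4x#3:2@96; bids=[-] asks=[-]
After op 5 [order #5] limit_buy(price=100, qty=10): fills=none; bids=[#5:10@100] asks=[-]
After op 6 [order #6] limit_buy(price=97, qty=9): fills=none; bids=[#5:10@100 #6:9@97] asks=[-]
After op 7 [order #7] limit_buy(price=99, qty=9): fills=none; bids=[#5:10@100 #7:9@99 #6:9@97] asks=[-]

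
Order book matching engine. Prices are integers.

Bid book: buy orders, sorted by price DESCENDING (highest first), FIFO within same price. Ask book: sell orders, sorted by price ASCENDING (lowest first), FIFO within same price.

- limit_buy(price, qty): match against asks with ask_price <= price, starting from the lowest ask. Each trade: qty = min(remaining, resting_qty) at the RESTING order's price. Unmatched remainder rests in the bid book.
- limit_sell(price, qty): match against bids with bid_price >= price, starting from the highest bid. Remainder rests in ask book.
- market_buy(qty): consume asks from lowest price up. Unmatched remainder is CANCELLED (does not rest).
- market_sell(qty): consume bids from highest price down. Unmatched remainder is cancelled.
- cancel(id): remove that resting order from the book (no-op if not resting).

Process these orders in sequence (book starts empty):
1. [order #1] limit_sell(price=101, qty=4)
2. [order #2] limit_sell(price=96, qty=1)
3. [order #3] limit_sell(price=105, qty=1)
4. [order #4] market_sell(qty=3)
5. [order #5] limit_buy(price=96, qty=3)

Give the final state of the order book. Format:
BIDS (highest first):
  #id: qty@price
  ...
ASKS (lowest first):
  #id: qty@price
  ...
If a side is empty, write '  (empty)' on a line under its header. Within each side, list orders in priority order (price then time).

Answer: BIDS (highest first):
  #5: 2@96
ASKS (lowest first):
  #1: 4@101
  #3: 1@105

Derivation:
After op 1 [order #1] limit_sell(price=101, qty=4): fills=none; bids=[-] asks=[#1:4@101]
After op 2 [order #2] limit_sell(price=96, qty=1): fills=none; bids=[-] asks=[#2:1@96 #1:4@101]
After op 3 [order #3] limit_sell(price=105, qty=1): fills=none; bids=[-] asks=[#2:1@96 #1:4@101 #3:1@105]
After op 4 [order #4] market_sell(qty=3): fills=none; bids=[-] asks=[#2:1@96 #1:4@101 #3:1@105]
After op 5 [order #5] limit_buy(price=96, qty=3): fills=#5x#2:1@96; bids=[#5:2@96] asks=[#1:4@101 #3:1@105]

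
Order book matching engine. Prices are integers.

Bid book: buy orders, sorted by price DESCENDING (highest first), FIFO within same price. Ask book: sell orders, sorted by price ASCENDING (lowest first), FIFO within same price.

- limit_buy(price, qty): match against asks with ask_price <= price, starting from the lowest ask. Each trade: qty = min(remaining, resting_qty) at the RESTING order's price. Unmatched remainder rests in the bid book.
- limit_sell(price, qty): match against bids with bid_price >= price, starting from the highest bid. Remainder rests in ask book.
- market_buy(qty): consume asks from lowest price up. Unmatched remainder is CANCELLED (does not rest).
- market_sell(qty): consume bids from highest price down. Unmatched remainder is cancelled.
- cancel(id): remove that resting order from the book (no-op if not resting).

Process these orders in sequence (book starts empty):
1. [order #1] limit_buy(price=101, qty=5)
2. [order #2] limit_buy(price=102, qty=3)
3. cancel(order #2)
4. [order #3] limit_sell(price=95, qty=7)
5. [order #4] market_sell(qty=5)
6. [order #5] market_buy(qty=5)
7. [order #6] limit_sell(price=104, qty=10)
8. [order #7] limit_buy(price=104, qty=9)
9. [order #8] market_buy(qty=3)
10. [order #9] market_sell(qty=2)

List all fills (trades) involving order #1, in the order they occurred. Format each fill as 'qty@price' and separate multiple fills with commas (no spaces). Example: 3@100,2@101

After op 1 [order #1] limit_buy(price=101, qty=5): fills=none; bids=[#1:5@101] asks=[-]
After op 2 [order #2] limit_buy(price=102, qty=3): fills=none; bids=[#2:3@102 #1:5@101] asks=[-]
After op 3 cancel(order #2): fills=none; bids=[#1:5@101] asks=[-]
After op 4 [order #3] limit_sell(price=95, qty=7): fills=#1x#3:5@101; bids=[-] asks=[#3:2@95]
After op 5 [order #4] market_sell(qty=5): fills=none; bids=[-] asks=[#3:2@95]
After op 6 [order #5] market_buy(qty=5): fills=#5x#3:2@95; bids=[-] asks=[-]
After op 7 [order #6] limit_sell(price=104, qty=10): fills=none; bids=[-] asks=[#6:10@104]
After op 8 [order #7] limit_buy(price=104, qty=9): fills=#7x#6:9@104; bids=[-] asks=[#6:1@104]
After op 9 [order #8] market_buy(qty=3): fills=#8x#6:1@104; bids=[-] asks=[-]
After op 10 [order #9] market_sell(qty=2): fills=none; bids=[-] asks=[-]

Answer: 5@101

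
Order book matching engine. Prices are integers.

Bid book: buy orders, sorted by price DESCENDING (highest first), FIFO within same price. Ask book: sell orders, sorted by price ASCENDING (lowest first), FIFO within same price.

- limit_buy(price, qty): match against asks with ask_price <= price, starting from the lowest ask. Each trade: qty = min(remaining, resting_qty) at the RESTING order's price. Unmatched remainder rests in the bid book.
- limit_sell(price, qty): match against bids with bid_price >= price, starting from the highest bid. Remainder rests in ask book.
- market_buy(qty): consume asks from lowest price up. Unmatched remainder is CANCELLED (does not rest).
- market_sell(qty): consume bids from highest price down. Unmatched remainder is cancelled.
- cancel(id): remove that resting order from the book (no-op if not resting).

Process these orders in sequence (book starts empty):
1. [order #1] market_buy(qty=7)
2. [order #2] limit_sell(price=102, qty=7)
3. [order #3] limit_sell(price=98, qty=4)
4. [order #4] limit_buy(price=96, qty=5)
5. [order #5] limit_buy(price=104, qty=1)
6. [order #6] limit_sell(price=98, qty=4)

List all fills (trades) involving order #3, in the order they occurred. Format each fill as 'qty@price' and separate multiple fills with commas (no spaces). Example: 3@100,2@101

After op 1 [order #1] market_buy(qty=7): fills=none; bids=[-] asks=[-]
After op 2 [order #2] limit_sell(price=102, qty=7): fills=none; bids=[-] asks=[#2:7@102]
After op 3 [order #3] limit_sell(price=98, qty=4): fills=none; bids=[-] asks=[#3:4@98 #2:7@102]
After op 4 [order #4] limit_buy(price=96, qty=5): fills=none; bids=[#4:5@96] asks=[#3:4@98 #2:7@102]
After op 5 [order #5] limit_buy(price=104, qty=1): fills=#5x#3:1@98; bids=[#4:5@96] asks=[#3:3@98 #2:7@102]
After op 6 [order #6] limit_sell(price=98, qty=4): fills=none; bids=[#4:5@96] asks=[#3:3@98 #6:4@98 #2:7@102]

Answer: 1@98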